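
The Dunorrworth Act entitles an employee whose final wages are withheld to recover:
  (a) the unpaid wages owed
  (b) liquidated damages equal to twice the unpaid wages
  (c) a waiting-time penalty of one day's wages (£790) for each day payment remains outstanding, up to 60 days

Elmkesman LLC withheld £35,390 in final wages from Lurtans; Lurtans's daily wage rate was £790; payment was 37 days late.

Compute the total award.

Doubled: 2 × £35,390 = £70,780
Penalty days: min(37, 60) = 37
Waiting-time penalty: 37 × £790 = £29,230
Total award: £35,390 + £70,780 + £29,230 = £135,400

£135,400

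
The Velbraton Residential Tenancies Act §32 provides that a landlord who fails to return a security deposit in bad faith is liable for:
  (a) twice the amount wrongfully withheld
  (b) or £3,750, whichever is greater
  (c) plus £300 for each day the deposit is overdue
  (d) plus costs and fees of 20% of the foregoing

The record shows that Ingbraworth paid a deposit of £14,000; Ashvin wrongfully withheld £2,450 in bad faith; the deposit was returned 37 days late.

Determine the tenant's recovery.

Doubled: 2 × £2,450 = £4,900
Minimum £3,750: £4,900 meets the minimum, no increase.
Late-return penalty: 37 × £300 = £11,100
Damages plus late penalty: £4,900 + £11,100 = £16,000
Costs and fees: 20% of £16,000 = £3,200
Total recovery: £16,000 + £3,200 = £19,200

£19,200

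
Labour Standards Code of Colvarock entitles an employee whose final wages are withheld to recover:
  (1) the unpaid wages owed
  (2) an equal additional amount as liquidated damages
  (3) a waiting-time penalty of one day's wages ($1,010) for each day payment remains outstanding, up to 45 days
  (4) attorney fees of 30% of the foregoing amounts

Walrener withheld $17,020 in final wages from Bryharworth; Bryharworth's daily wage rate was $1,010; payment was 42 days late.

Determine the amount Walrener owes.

Liquidated damages (equal amount): $17,020
Penalty days: min(42, 45) = 42
Waiting-time penalty: 42 × $1,010 = $42,420
Subtotal: $17,020 + $17,020 + $42,420 = $76,460
Attorney fees: 30% of $76,460 = $22,938
Total award: $76,460 + $22,938 = $99,398

$99,398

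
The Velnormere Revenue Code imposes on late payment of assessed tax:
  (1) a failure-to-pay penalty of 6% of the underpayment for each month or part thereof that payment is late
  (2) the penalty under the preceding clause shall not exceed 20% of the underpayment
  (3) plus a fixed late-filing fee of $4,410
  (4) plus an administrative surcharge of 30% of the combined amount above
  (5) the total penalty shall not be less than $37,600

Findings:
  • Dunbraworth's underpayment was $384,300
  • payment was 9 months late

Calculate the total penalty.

$105,651

Accrued rate: 6% × 9 = 54%, capped at 20% → 20%
Failure-to-pay penalty: 20% of $384,300 = $76,860
Penalty before surcharge: $76,860 + $4,410 = $81,270
Administrative surcharge: 30% of $81,270 = $24,381
Total penalty: $81,270 + $24,381 = $105,651
Minimum $37,600: $105,651 meets the minimum, no increase.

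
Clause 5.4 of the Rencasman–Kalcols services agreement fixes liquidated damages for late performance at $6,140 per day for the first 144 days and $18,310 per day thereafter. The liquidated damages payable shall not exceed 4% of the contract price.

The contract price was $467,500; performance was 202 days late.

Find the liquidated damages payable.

First 144 days: 144 × $6,140 = $884,160
Remaining days: (202 − 144) × $18,310 = $1,061,980
Accrued per-day damages: $884,160 + $1,061,980 = $1,946,140
Cap: 4% of $467,500 = $18,700
Cap at $18,700: $1,946,140 exceeds the cap → $18,700

$18,700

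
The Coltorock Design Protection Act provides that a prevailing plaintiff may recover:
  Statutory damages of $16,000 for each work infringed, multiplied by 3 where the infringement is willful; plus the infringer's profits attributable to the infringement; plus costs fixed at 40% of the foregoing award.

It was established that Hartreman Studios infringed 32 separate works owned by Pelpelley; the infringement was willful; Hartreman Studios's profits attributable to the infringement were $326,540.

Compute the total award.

Statutory damages: 32 × $16,000 = $512,000
Trebled: 3 × $512,000 = $1,536,000
Combined award: $1,536,000 + $326,540 = $1,862,540
Costs: 40% of $1,862,540 = $745,016
Award plus costs: $1,862,540 + $745,016 = $2,607,556

$2,607,556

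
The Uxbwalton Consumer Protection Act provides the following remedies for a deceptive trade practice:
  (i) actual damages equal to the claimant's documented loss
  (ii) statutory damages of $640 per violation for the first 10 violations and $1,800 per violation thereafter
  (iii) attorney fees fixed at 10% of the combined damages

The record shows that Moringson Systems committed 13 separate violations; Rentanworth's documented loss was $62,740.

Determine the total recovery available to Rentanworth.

$81,994

First 10 violations: 10 × $640 = $6,400
Remaining violations: (13 − 10) × $1,800 = $5,400
Statutory damages: $6,400 + $5,400 = $11,800
Combined damages: $62,740 + $11,800 = $74,540
Attorney fees: 10% of $74,540 = $7,454
Total recovery: $74,540 + $7,454 = $81,994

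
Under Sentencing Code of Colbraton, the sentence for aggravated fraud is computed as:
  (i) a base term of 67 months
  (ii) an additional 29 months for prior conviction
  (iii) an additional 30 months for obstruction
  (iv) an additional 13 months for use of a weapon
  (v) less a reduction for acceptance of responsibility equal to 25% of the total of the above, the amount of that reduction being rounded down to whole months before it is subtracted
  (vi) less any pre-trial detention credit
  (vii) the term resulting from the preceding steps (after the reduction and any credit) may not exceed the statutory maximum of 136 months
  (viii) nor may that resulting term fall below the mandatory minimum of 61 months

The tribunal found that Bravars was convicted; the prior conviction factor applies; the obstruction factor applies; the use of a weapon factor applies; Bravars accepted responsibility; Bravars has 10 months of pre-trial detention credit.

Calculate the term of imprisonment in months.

Prior conviction enhancement: +29 months
Obstruction enhancement: +30 months
Use of a weapon enhancement: +13 months
Adjusted term: 67 months + 29 months + 30 months + 13 months = 139 months
Acceptance of responsibility reduction: 25% of 139 months = 34 months (rounded down)
After reduction: 139 − 34 = 105 months
Less pre-trial detention credit: 105 months − 10 months = 95 months
Cap at 136 months: 95 months is within the cap, no reduction.
Minimum 61 months: 95 months meets the minimum, no increase.

95 months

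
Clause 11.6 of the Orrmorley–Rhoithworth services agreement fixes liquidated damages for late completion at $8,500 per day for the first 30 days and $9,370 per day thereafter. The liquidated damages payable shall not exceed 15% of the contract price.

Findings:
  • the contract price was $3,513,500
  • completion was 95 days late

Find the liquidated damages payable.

$527,025

First 30 days: 30 × $8,500 = $255,000
Remaining days: (95 − 30) × $9,370 = $609,050
Accrued per-day damages: $255,000 + $609,050 = $864,050
Cap: 15% of $3,513,500 = $527,025
Cap at $527,025: $864,050 exceeds the cap → $527,025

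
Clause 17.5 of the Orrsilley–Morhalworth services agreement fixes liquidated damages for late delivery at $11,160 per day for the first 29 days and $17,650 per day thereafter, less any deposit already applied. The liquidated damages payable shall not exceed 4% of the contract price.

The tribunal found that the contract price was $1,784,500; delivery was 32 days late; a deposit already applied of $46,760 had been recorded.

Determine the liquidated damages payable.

$71,380

First 29 days: 29 × $11,160 = $323,640
Remaining days: (32 − 29) × $17,650 = $52,950
Accrued per-day damages: $323,640 + $52,950 = $376,590
Less deposit already applied: $376,590 − $46,760 = $329,830
Cap: 4% of $1,784,500 = $71,380
Cap at $71,380: $329,830 exceeds the cap → $71,380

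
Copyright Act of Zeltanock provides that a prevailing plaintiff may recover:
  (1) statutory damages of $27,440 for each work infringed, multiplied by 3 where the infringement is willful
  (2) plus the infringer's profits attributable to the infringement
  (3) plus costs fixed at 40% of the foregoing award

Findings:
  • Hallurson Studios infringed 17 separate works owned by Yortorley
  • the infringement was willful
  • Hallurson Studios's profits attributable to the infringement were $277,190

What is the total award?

Statutory damages: 17 × $27,440 = $466,480
Trebled: 3 × $466,480 = $1,399,440
Combined award: $1,399,440 + $277,190 = $1,676,630
Costs: 40% of $1,676,630 = $670,652
Award plus costs: $1,676,630 + $670,652 = $2,347,282

$2,347,282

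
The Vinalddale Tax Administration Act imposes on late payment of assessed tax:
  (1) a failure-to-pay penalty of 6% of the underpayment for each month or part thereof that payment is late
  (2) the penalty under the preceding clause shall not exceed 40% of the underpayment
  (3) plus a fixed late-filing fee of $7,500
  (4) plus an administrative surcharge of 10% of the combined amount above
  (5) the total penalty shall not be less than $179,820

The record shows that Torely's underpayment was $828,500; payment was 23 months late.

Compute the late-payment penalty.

$372,790

Accrued rate: 6% × 23 = 138%, capped at 40% → 40%
Failure-to-pay penalty: 40% of $828,500 = $331,400
Penalty before surcharge: $331,400 + $7,500 = $338,900
Administrative surcharge: 10% of $338,900 = $33,890
Total penalty: $338,900 + $33,890 = $372,790
Minimum $179,820: $372,790 meets the minimum, no increase.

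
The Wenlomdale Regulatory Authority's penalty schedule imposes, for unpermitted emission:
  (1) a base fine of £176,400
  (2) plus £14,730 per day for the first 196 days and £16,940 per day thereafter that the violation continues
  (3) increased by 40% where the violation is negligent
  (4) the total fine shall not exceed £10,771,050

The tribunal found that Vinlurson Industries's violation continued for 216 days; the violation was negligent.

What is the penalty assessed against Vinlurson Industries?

First 196 days: 196 × £14,730 = £2,887,080
Remaining days: (216 − 196) × £16,940 = £338,800
Per-day component: £2,887,080 + £338,800 = £3,225,880
Base plus per-day: £176,400 + £3,225,880 = £3,402,280
Enhancement: 40% of £3,402,280 = £1,360,912
Enhanced fine: £3,402,280 + £1,360,912 = £4,763,192
Cap at £10,771,050: £4,763,192 is within the cap, no reduction.

£4,763,192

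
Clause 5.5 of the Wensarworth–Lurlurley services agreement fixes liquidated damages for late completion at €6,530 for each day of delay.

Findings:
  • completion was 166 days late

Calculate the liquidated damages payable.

Per-day damages: 166 × €6,530 = €1,083,980

€1,083,980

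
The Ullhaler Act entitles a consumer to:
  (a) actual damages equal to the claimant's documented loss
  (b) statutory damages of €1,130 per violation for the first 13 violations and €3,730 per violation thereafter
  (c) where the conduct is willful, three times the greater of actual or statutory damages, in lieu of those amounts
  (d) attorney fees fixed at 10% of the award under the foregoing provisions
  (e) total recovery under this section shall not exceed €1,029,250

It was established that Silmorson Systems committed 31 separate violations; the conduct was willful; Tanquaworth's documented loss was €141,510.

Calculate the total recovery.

€466,983

First 13 violations: 13 × €1,130 = €14,690
Remaining violations: (31 − 13) × €3,730 = €67,140
Statutory damages: €14,690 + €67,140 = €81,830
Greater of actual damages (€141,510) or statutory damages (€81,830): €141,510
Trebled: 3 × €141,510 = €424,530
Attorney fees: 10% of €424,530 = €42,453
Total before cap: €424,530 + €42,453 = €466,983
Cap at €1,029,250: €466,983 is within the cap, no reduction.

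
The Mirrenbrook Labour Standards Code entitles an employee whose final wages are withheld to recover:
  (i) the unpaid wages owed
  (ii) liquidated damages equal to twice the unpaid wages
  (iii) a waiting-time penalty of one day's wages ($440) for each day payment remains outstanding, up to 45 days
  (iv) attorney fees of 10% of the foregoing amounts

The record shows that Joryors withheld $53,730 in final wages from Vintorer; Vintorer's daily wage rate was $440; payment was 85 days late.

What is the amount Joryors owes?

Doubled: 2 × $53,730 = $107,460
Penalty days: min(85, 45) = 45
Waiting-time penalty: 45 × $440 = $19,800
Subtotal: $53,730 + $107,460 + $19,800 = $180,990
Attorney fees: 10% of $180,990 = $18,099
Total award: $180,990 + $18,099 = $199,089

$199,089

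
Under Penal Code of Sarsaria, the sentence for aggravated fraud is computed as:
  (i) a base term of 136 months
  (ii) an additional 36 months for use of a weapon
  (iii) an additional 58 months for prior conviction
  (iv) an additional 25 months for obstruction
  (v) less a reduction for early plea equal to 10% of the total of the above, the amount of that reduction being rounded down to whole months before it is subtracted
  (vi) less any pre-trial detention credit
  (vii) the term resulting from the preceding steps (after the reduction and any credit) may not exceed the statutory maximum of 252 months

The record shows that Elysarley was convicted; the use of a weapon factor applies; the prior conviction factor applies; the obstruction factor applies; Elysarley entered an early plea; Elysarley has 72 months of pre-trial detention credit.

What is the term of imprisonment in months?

158 months

Use of a weapon enhancement: +36 months
Prior conviction enhancement: +58 months
Obstruction enhancement: +25 months
Adjusted term: 136 months + 36 months + 58 months + 25 months = 255 months
Early plea reduction: 10% of 255 months = 25 months (rounded down)
After reduction: 255 − 25 = 230 months
Less pre-trial detention credit: 230 months − 72 months = 158 months
Cap at 252 months: 158 months is within the cap, no reduction.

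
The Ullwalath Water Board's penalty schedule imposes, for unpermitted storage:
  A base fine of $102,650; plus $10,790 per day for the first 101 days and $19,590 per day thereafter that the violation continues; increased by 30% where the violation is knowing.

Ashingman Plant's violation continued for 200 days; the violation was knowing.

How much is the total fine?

First 101 days: 101 × $10,790 = $1,089,790
Remaining days: (200 − 101) × $19,590 = $1,939,410
Per-day component: $1,089,790 + $1,939,410 = $3,029,200
Base plus per-day: $102,650 + $3,029,200 = $3,131,850
Enhancement: 30% of $3,131,850 = $939,555
Enhanced fine: $3,131,850 + $939,555 = $4,071,405

$4,071,405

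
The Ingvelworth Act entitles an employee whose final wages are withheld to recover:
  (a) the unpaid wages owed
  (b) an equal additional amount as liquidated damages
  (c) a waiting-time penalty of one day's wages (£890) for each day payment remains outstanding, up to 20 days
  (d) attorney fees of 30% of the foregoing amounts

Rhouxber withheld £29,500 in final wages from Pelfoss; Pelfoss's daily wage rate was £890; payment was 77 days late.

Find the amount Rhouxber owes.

Liquidated damages (equal amount): £29,500
Penalty days: min(77, 20) = 20
Waiting-time penalty: 20 × £890 = £17,800
Subtotal: £29,500 + £29,500 + £17,800 = £76,800
Attorney fees: 30% of £76,800 = £23,040
Total award: £76,800 + £23,040 = £99,840

£99,840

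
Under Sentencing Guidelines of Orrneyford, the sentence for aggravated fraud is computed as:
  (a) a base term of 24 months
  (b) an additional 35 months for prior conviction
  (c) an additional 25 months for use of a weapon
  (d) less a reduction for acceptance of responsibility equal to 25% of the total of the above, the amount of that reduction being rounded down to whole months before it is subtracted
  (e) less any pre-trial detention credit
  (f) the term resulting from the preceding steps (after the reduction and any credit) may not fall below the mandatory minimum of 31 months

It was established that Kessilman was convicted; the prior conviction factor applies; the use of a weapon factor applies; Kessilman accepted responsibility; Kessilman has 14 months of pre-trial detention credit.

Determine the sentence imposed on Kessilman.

49 months

Prior conviction enhancement: +35 months
Use of a weapon enhancement: +25 months
Adjusted term: 24 months + 35 months + 25 months = 84 months
Acceptance of responsibility reduction: 25% of 84 months = 21 months (rounded down)
After reduction: 84 − 21 = 63 months
Less pre-trial detention credit: 63 months − 14 months = 49 months
Minimum 31 months: 49 months meets the minimum, no increase.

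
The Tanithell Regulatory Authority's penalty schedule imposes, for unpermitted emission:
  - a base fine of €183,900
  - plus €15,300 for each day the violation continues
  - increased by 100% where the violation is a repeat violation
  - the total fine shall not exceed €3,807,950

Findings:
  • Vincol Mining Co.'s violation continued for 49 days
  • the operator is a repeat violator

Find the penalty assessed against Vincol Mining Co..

€1,867,200

Per-day component: 49 × €15,300 = €749,700
Base plus per-day: €183,900 + €749,700 = €933,600
Enhancement: 100% of €933,600 = €933,600
Enhanced fine: €933,600 + €933,600 = €1,867,200
Cap at €3,807,950: €1,867,200 is within the cap, no reduction.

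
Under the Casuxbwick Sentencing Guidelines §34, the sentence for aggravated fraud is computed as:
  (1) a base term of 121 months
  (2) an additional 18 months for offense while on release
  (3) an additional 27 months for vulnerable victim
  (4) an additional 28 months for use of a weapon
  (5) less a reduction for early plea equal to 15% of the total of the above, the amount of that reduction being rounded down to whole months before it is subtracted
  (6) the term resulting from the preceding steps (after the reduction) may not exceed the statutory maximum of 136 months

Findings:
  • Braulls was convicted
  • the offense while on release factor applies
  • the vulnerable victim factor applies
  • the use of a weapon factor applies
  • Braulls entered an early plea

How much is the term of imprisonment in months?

Offense while on release enhancement: +18 months
Vulnerable victim enhancement: +27 months
Use of a weapon enhancement: +28 months
Adjusted term: 121 months + 18 months + 27 months + 28 months = 194 months
Early plea reduction: 15% of 194 months = 29 months (rounded down)
After reduction: 194 − 29 = 165 months
Cap at 136 months: 165 months exceeds the cap → 136 months

136 months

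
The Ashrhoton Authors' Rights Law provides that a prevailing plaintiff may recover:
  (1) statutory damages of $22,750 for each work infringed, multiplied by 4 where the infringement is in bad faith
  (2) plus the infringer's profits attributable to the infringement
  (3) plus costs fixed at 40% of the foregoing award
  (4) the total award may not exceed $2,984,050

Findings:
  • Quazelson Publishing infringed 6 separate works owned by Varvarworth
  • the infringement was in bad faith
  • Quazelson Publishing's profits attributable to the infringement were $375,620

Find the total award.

$1,290,268

Statutory damages: 6 × $22,750 = $136,500
Multiplied by 4: 4 × $136,500 = $546,000
Combined award: $546,000 + $375,620 = $921,620
Costs: 40% of $921,620 = $368,648
Award plus costs: $921,620 + $368,648 = $1,290,268
Cap at $2,984,050: $1,290,268 is within the cap, no reduction.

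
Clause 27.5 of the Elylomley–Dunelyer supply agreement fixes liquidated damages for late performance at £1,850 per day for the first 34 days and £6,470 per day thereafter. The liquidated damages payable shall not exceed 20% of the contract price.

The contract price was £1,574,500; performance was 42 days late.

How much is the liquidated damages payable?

£114,660

First 34 days: 34 × £1,850 = £62,900
Remaining days: (42 − 34) × £6,470 = £51,760
Accrued per-day damages: £62,900 + £51,760 = £114,660
Cap: 20% of £1,574,500 = £314,900
Cap at £314,900: £114,660 is within the cap, no reduction.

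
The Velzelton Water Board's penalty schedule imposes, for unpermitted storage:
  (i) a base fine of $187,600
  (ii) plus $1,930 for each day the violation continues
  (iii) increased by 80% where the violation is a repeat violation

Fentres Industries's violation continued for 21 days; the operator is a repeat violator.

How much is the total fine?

Per-day component: 21 × $1,930 = $40,530
Base plus per-day: $187,600 + $40,530 = $228,130
Enhancement: 80% of $228,130 = $182,504
Enhanced fine: $228,130 + $182,504 = $410,634

$410,634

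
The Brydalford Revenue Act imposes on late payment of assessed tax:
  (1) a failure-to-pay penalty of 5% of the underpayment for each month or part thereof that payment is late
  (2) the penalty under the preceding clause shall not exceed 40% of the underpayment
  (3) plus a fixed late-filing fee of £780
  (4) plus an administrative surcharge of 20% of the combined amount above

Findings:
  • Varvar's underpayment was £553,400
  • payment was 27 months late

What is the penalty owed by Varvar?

Accrued rate: 5% × 27 = 135%, capped at 40% → 40%
Failure-to-pay penalty: 40% of £553,400 = £221,360
Penalty before surcharge: £221,360 + £780 = £222,140
Administrative surcharge: 20% of £222,140 = £44,428
Total penalty: £222,140 + £44,428 = £266,568

£266,568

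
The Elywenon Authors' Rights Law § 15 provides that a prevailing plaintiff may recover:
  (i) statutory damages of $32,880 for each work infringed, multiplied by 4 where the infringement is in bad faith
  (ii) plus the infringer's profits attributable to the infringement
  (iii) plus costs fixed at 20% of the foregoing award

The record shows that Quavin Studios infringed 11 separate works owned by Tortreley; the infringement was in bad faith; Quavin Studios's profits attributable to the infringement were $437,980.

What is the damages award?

Statutory damages: 11 × $32,880 = $361,680
Multiplied by 4: 4 × $361,680 = $1,446,720
Combined award: $1,446,720 + $437,980 = $1,884,700
Costs: 20% of $1,884,700 = $376,940
Award plus costs: $1,884,700 + $376,940 = $2,261,640

Award: $2,261,640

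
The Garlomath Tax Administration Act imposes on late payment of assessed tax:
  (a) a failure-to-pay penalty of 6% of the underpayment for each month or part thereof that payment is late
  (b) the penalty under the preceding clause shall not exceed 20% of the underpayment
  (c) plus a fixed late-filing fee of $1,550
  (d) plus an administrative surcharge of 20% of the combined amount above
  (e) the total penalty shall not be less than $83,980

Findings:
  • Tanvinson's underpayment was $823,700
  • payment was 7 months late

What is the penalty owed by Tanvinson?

Accrued rate: 6% × 7 = 42%, capped at 20% → 20%
Failure-to-pay penalty: 20% of $823,700 = $164,740
Penalty before surcharge: $164,740 + $1,550 = $166,290
Administrative surcharge: 20% of $166,290 = $33,258
Total penalty: $166,290 + $33,258 = $199,548
Minimum $83,980: $199,548 meets the minimum, no increase.

$199,548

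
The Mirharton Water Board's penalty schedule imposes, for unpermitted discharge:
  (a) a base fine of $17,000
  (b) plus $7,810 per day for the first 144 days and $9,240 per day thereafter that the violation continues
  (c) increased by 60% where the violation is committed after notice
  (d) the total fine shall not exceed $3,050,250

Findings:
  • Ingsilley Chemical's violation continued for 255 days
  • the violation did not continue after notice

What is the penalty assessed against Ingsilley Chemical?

$2,167,280

First 144 days: 144 × $7,810 = $1,124,640
Remaining days: (255 − 144) × $9,240 = $1,025,640
Per-day component: $1,124,640 + $1,025,640 = $2,150,280
Base plus per-day: $17,000 + $2,150,280 = $2,167,280
The violation did not continue after notice: no 60% increase.
Cap at $3,050,250: $2,167,280 is within the cap, no reduction.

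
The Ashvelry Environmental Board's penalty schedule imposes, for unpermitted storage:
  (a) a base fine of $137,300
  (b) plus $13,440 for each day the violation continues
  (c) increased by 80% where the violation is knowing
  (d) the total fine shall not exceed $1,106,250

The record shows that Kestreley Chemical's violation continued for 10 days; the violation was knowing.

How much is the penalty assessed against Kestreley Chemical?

Per-day component: 10 × $13,440 = $134,400
Base plus per-day: $137,300 + $134,400 = $271,700
Enhancement: 80% of $271,700 = $217,360
Enhanced fine: $271,700 + $217,360 = $489,060
Cap at $1,106,250: $489,060 is within the cap, no reduction.

Civil penalty: $489,060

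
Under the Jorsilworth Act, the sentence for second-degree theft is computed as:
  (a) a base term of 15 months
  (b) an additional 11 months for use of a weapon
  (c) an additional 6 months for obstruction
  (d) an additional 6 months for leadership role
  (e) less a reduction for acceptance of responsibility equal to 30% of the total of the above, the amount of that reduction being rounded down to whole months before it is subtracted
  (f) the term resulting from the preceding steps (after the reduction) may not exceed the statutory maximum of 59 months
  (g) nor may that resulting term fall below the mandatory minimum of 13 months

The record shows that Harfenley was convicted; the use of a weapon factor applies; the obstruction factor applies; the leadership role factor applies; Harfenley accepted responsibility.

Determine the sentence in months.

27 months

Use of a weapon enhancement: +11 months
Obstruction enhancement: +6 months
Leadership role enhancement: +6 months
Adjusted term: 15 months + 11 months + 6 months + 6 months = 38 months
Acceptance of responsibility reduction: 30% of 38 months = 11 months (rounded down)
After reduction: 38 − 11 = 27 months
Cap at 59 months: 27 months is within the cap, no reduction.
Minimum 13 months: 27 months meets the minimum, no increase.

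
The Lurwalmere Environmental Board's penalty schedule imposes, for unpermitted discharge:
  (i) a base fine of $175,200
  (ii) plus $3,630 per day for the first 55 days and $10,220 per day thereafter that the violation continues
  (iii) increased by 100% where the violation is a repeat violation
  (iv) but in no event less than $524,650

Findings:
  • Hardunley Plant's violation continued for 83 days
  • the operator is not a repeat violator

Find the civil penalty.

$661,010

First 55 days: 55 × $3,630 = $199,650
Remaining days: (83 − 55) × $10,220 = $286,160
Per-day component: $199,650 + $286,160 = $485,810
Base plus per-day: $175,200 + $485,810 = $661,010
The operator is not a repeat violator: no 100% increase.
Minimum $524,650: $661,010 meets the minimum, no increase.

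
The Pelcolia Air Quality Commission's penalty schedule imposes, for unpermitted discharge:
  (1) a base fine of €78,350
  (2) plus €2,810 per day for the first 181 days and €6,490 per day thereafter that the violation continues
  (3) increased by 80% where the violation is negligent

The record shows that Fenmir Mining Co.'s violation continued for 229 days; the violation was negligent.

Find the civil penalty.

First 181 days: 181 × €2,810 = €508,610
Remaining days: (229 − 181) × €6,490 = €311,520
Per-day component: €508,610 + €311,520 = €820,130
Base plus per-day: €78,350 + €820,130 = €898,480
Enhancement: 80% of €898,480 = €718,784
Enhanced fine: €898,480 + €718,784 = €1,617,264

€1,617,264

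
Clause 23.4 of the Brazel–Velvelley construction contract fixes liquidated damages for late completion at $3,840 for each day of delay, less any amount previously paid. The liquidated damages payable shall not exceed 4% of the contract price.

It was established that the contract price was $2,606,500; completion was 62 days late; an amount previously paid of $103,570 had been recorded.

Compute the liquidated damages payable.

Per-day damages: 62 × $3,840 = $238,080
Less amount previously paid: $238,080 − $103,570 = $134,510
Cap: 4% of $2,606,500 = $104,260
Cap at $104,260: $134,510 exceeds the cap → $104,260

Liquidated damages: $104,260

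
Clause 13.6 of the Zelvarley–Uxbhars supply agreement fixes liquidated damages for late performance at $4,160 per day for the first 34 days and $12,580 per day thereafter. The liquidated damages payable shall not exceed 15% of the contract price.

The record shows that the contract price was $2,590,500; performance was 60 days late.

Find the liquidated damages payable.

First 34 days: 34 × $4,160 = $141,440
Remaining days: (60 − 34) × $12,580 = $327,080
Accrued per-day damages: $141,440 + $327,080 = $468,520
Cap: 15% of $2,590,500 = $388,575
Cap at $388,575: $468,520 exceeds the cap → $388,575

$388,575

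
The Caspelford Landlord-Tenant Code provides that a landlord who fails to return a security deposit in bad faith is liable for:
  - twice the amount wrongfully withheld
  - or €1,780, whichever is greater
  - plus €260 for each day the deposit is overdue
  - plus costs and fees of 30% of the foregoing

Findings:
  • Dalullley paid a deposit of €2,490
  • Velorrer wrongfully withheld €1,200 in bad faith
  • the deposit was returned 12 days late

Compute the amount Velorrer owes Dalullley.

€7,176

Doubled: 2 × €1,200 = €2,400
Minimum €1,780: €2,400 meets the minimum, no increase.
Late-return penalty: 12 × €260 = €3,120
Damages plus late penalty: €2,400 + €3,120 = €5,520
Costs and fees: 30% of €5,520 = €1,656
Total recovery: €5,520 + €1,656 = €7,176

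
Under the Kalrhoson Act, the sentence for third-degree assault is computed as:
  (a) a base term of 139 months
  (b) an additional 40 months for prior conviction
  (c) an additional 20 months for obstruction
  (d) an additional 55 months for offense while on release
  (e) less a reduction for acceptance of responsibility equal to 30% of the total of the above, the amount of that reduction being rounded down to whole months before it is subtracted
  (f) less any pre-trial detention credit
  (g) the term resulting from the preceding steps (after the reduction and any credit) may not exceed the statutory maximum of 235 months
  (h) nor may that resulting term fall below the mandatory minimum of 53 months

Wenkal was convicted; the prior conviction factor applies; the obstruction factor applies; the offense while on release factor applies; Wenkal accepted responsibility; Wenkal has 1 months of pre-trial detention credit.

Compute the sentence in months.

177 months

Prior conviction enhancement: +40 months
Obstruction enhancement: +20 months
Offense while on release enhancement: +55 months
Adjusted term: 139 months + 40 months + 20 months + 55 months = 254 months
Acceptance of responsibility reduction: 30% of 254 months = 76 months (rounded down)
After reduction: 254 − 76 = 178 months
Less pre-trial detention credit: 178 months − 1 months = 177 months
Cap at 235 months: 177 months is within the cap, no reduction.
Minimum 53 months: 177 months meets the minimum, no increase.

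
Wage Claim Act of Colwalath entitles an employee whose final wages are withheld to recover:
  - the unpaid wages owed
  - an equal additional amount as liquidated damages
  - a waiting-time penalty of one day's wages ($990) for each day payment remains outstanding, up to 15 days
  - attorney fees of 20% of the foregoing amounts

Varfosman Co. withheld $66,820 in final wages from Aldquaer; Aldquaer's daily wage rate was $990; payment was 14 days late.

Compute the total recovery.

Liquidated damages (equal amount): $66,820
Penalty days: min(14, 15) = 14
Waiting-time penalty: 14 × $990 = $13,860
Subtotal: $66,820 + $66,820 + $13,860 = $147,500
Attorney fees: 20% of $147,500 = $29,500
Total award: $147,500 + $29,500 = $177,000

Total award: $177,000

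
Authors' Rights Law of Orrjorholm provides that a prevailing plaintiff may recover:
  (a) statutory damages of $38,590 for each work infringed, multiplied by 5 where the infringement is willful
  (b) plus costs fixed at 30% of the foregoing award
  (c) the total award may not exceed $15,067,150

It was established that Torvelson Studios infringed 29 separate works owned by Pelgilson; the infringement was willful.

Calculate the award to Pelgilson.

Statutory damages: 29 × $38,590 = $1,119,110
Multiplied by 5: 5 × $1,119,110 = $5,595,550
Costs: 30% of $5,595,550 = $1,678,665
Award plus costs: $5,595,550 + $1,678,665 = $7,274,215
Cap at $15,067,150: $7,274,215 is within the cap, no reduction.

$7,274,215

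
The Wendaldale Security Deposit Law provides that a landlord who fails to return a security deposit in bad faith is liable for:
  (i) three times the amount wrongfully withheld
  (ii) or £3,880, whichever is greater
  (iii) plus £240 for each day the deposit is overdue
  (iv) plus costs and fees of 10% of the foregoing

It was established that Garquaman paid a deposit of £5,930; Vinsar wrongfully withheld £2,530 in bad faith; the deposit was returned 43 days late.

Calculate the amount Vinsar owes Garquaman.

Recovery: £19,701

Trebled: 3 × £2,530 = £7,590
Minimum £3,880: £7,590 meets the minimum, no increase.
Late-return penalty: 43 × £240 = £10,320
Damages plus late penalty: £7,590 + £10,320 = £17,910
Costs and fees: 10% of £17,910 = £1,791
Total recovery: £17,910 + £1,791 = £19,701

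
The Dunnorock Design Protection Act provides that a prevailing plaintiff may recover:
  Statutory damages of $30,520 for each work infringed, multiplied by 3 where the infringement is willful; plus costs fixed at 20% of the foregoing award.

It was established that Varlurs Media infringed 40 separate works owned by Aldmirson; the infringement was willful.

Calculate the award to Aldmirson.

$4,394,880

Statutory damages: 40 × $30,520 = $1,220,800
Trebled: 3 × $1,220,800 = $3,662,400
Costs: 20% of $3,662,400 = $732,480
Award plus costs: $3,662,400 + $732,480 = $4,394,880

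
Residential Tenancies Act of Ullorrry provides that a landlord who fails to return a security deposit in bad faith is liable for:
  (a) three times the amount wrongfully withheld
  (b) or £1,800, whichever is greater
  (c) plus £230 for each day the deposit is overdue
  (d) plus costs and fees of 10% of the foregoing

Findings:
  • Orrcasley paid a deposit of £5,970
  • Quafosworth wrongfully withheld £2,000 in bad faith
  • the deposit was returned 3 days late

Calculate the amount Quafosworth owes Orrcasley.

£7,359

Trebled: 3 × £2,000 = £6,000
Minimum £1,800: £6,000 meets the minimum, no increase.
Late-return penalty: 3 × £230 = £690
Damages plus late penalty: £6,000 + £690 = £6,690
Costs and fees: 10% of £6,690 = £669
Total recovery: £6,690 + £669 = £7,359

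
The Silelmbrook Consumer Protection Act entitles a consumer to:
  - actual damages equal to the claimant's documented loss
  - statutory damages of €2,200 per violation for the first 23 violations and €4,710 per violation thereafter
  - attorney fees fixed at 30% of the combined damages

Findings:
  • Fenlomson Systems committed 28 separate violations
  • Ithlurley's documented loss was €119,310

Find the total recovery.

Total recovery: €251,498

First 23 violations: 23 × €2,200 = €50,600
Remaining violations: (28 − 23) × €4,710 = €23,550
Statutory damages: €50,600 + €23,550 = €74,150
Combined damages: €119,310 + €74,150 = €193,460
Attorney fees: 30% of €193,460 = €58,038
Total recovery: €193,460 + €58,038 = €251,498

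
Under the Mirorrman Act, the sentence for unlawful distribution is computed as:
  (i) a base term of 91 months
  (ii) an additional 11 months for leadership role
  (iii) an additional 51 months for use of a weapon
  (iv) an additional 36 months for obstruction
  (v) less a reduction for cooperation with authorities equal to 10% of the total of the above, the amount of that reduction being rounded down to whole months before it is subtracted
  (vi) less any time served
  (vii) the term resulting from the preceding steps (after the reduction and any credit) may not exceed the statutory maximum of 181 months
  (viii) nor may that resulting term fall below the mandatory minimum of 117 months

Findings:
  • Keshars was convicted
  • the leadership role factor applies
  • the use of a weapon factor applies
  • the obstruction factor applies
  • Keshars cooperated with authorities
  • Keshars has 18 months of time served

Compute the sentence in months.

153 months

Leadership role enhancement: +11 months
Use of a weapon enhancement: +51 months
Obstruction enhancement: +36 months
Adjusted term: 91 months + 11 months + 51 months + 36 months = 189 months
Cooperation with authorities reduction: 10% of 189 months = 18 months (rounded down)
After reduction: 189 − 18 = 171 months
Less time served: 171 months − 18 months = 153 months
Cap at 181 months: 153 months is within the cap, no reduction.
Minimum 117 months: 153 months meets the minimum, no increase.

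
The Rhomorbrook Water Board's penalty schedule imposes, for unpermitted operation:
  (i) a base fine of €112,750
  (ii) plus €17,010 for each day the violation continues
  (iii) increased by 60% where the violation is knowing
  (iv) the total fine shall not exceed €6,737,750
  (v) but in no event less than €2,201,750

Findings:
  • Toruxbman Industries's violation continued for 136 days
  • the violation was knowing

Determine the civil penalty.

Per-day component: 136 × €17,010 = €2,313,360
Base plus per-day: €112,750 + €2,313,360 = €2,426,110
Enhancement: 60% of €2,426,110 = €1,455,666
Enhanced fine: €2,426,110 + €1,455,666 = €3,881,776
Cap at €6,737,750: €3,881,776 is within the cap, no reduction.
Minimum €2,201,750: €3,881,776 meets the minimum, no increase.

€3,881,776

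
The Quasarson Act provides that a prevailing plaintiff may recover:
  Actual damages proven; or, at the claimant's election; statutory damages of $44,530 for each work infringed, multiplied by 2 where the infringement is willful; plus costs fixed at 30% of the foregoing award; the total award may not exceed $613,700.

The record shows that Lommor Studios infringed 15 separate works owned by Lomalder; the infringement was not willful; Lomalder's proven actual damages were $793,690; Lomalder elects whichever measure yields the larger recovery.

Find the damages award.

Statutory damages: 15 × $44,530 = $667,950
Infringement not willful: no ×2 enhancement.
Greater of actual damages ($793,690) or statutory damages ($667,950): $793,690
Costs: 30% of $793,690 = $238,107
Award plus costs: $793,690 + $238,107 = $1,031,797
Cap at $613,700: $1,031,797 exceeds the cap → $613,700

$613,700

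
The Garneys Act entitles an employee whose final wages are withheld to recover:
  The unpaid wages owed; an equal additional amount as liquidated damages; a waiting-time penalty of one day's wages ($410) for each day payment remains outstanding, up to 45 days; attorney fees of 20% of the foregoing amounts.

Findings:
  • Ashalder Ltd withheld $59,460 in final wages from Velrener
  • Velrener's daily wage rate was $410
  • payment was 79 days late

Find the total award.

$164,844

Liquidated damages (equal amount): $59,460
Penalty days: min(79, 45) = 45
Waiting-time penalty: 45 × $410 = $18,450
Subtotal: $59,460 + $59,460 + $18,450 = $137,370
Attorney fees: 20% of $137,370 = $27,474
Total award: $137,370 + $27,474 = $164,844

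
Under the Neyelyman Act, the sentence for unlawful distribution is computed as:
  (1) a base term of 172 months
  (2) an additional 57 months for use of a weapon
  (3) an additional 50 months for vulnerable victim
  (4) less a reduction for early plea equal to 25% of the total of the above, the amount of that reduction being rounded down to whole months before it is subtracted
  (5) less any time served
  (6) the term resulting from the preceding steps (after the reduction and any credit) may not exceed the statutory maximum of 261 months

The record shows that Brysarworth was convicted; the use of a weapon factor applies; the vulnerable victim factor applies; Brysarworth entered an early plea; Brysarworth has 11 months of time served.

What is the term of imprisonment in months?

Use of a weapon enhancement: +57 months
Vulnerable victim enhancement: +50 months
Adjusted term: 172 months + 57 months + 50 months = 279 months
Early plea reduction: 25% of 279 months = 69 months (rounded down)
After reduction: 279 − 69 = 210 months
Less time served: 210 months − 11 months = 199 months
Cap at 261 months: 199 months is within the cap, no reduction.

199 months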